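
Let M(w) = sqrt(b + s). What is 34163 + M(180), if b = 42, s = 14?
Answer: 34163 + 2*sqrt(14) ≈ 34171.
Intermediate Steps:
M(w) = 2*sqrt(14) (M(w) = sqrt(42 + 14) = sqrt(56) = 2*sqrt(14))
34163 + M(180) = 34163 + 2*sqrt(14)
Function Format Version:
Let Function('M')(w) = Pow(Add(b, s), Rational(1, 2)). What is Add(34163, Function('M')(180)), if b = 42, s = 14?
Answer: Add(34163, Mul(2, Pow(14, Rational(1, 2)))) ≈ 34171.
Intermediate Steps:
Function('M')(w) = Mul(2, Pow(14, Rational(1, 2))) (Function('M')(w) = Pow(Add(42, 14), Rational(1, 2)) = Pow(56, Rational(1, 2)) = Mul(2, Pow(14, Rational(1, 2))))
Add(34163, Function('M')(180)) = Add(34163, Mul(2, Pow(14, Rational(1, 2))))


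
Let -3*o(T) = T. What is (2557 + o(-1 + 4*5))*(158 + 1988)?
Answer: 16421192/3 ≈ 5.4737e+6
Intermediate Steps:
o(T) = -T/3
(2557 + o(-1 + 4*5))*(158 + 1988) = (2557 - (-1 + 4*5)/3)*(158 + 1988) = (2557 - (-1 + 20)/3)*2146 = (2557 - ⅓*19)*2146 = (2557 - 19/3)*2146 = (7652/3)*2146 = 16421192/3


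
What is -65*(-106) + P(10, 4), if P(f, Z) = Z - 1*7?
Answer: 6887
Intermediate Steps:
P(f, Z) = -7 + Z (P(f, Z) = Z - 7 = -7 + Z)
-65*(-106) + P(10, 4) = -65*(-106) + (-7 + 4) = 6890 - 3 = 6887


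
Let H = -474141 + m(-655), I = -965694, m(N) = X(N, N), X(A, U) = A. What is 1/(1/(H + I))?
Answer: -1440490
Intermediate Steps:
m(N) = N
H = -474796 (H = -474141 - 655 = -474796)
1/(1/(H + I)) = 1/(1/(-474796 - 965694)) = 1/(1/(-1440490)) = 1/(-1/1440490) = -1440490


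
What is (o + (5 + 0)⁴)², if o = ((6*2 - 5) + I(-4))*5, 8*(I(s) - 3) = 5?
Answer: 29430625/64 ≈ 4.5985e+5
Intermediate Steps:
I(s) = 29/8 (I(s) = 3 + (⅛)*5 = 3 + 5/8 = 29/8)
o = 425/8 (o = ((6*2 - 5) + 29/8)*5 = ((12 - 5) + 29/8)*5 = (7 + 29/8)*5 = (85/8)*5 = 425/8 ≈ 53.125)
(o + (5 + 0)⁴)² = (425/8 + (5 + 0)⁴)² = (425/8 + 5⁴)² = (425/8 + 625)² = (5425/8)² = 29430625/64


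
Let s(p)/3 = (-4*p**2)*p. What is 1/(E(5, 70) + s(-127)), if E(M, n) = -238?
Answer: 1/24580358 ≈ 4.0683e-8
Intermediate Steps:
s(p) = -12*p**3 (s(p) = 3*((-4*p**2)*p) = 3*(-4*p**3) = -12*p**3)
1/(E(5, 70) + s(-127)) = 1/(-238 - 12*(-127)**3) = 1/(-238 - 12*(-2048383)) = 1/(-238 + 24580596) = 1/24580358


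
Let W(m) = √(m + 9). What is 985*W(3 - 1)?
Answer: 985*√11 ≈ 3266.9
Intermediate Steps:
W(m) = √(9 + m)
985*W(3 - 1) = 985*√(9 + (3 - 1)) = 985*√(9 + 2) = 985*√11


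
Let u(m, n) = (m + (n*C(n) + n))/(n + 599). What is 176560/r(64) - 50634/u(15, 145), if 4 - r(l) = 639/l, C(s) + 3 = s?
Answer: -124449969784/3973625 ≈ -31319.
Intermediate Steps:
C(s) = -3 + s
r(l) = 4 - 639/l
u(m, n) = (m + n + n*(-3 + n))/(599 + n) (u(m, n) = (m + (n*(-3 + n) + n))/(n + 599) = (m + (n + n*(-3 + n)))/(599 + n) = (m + n + n*(-3 + n))/(599 + n))
176560/r(64) - 50634/u(15, 145) = 176560/(4 - 639/64) - 50634*(599 + 145)/(15 + 145 + 145*(-3 + 145)) = 176560/(4 - 639*1/64) - 50634*744/(15 + 145 + 145*142) = 176560/(4 - 639/64) - 50634*744/(15 + 145 + 20590) = 176560/(-383/64) - 50634/((1/744)*20750) = 176560*(-64/383) - 50634/10375/372 = -11299840/383 - 50634*372/10375 = -11299840/383 - 18835848/10375 = -124449969784/3973625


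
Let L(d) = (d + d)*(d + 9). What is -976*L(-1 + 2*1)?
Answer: -19520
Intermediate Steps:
L(d) = 2*d*(9 + d) (L(d) = (2*d)*(9 + d) = 2*d*(9 + d))
-976*L(-1 + 2*1) = -1952*(-1 + 2*1)*(9 + (-1 + 2*1)) = -1952*(-1 + 2)*(9 + (-1 + 2)) = -1952*(9 + 1) = -1952*10 = -976*20 = -19520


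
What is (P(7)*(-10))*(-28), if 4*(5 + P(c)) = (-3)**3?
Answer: -3290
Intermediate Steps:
P(c) = -47/4 (P(c) = -5 + (1/4)*(-3)**3 = -5 + (1/4)*(-27) = -5 - 27/4 = -47/4)
(P(7)*(-10))*(-28) = -47/4*(-10)*(-28) = (235/2)*(-28) = -3290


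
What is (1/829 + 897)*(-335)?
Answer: -249110690/829 ≈ -3.0050e+5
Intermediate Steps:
(1/829 + 897)*(-335) = (743614/829)*(-335) = -249110690/829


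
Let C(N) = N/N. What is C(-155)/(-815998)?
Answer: -1/815998 ≈ -1.2255e-6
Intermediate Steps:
C(N) = 1
C(-155)/(-815998) = 1/(-815998) = 1*(-1/815998) = -1/815998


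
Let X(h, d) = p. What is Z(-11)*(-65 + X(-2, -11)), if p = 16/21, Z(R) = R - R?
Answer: 0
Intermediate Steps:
Z(R) = 0
p = 16/21 (p = 16*(1/21) = 16/21 ≈ 0.76190)
X(h, d) = 16/21
Z(-11)*(-65 + X(-2, -11)) = 0*(-65 + 16/21) = 0*(-1349/21) = 0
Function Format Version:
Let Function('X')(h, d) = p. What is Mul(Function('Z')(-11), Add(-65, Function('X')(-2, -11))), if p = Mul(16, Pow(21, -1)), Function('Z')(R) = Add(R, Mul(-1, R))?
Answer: 0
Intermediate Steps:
Function('Z')(R) = 0
p = Rational(16, 21) (p = Mul(16, Rational(1, 21)) = Rational(16, 21) ≈ 0.76190)
Function('X')(h, d) = Rational(16, 21)
Mul(Function('Z')(-11), Add(-65, Function('X')(-2, -11))) = Mul(0, Add(-65, Rational(16, 21))) = Mul(0, Rational(-1349, 21)) = 0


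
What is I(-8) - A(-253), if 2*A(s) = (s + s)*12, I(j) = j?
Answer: 3028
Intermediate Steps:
A(s) = 12*s (A(s) = ((s + s)*12)/2 = ((2*s)*12)/2 = (24*s)/2 = 12*s)
I(-8) - A(-253) = -8 - 12*(-253) = -8 - 1*(-3036) = -8 + 3036 = 3028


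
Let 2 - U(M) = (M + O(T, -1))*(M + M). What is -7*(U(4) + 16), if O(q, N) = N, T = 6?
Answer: 42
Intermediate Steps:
U(M) = 2 - 2*M*(-1 + M) (U(M) = 2 - (M - 1)*(M + M) = 2 - (-1 + M)*2*M = 2 - 2*M*(-1 + M))
-7*(U(4) + 16) = -7*((2 - 2*4² + 2*4) + 16) = -7*((2 - 2*16 + 8) + 16) = -7*((2 - 32 + 8) + 16) = -7*(-22 + 16) = -7*(-6) = 42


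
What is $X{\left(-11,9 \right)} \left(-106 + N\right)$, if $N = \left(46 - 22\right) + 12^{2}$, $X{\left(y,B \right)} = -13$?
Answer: $-806$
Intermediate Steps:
$N = 168$ ($N = 24 + 144 = 168$)
$X{\left(-11,9 \right)} \left(-106 + N\right) = - 13 \left(-106 + 168\right) = \left(-13\right) 62 = -806$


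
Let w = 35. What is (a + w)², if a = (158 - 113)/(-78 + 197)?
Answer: 17724100/14161 ≈ 1251.6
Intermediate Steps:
a = 45/119 ≈ 0.37815
(a + w)² = (45/119 + 35)² = (4210/119)² = 17724100/14161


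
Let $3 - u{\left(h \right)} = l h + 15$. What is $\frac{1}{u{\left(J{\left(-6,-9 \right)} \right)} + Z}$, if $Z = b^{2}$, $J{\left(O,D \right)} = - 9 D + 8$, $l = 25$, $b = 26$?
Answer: $- \frac{1}{1561} \approx -0.00064061$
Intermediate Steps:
$J{\left(O,D \right)} = 8 - 9 D$
$Z = 676$ ($Z = 26^{2} = 676$)
$u{\left(h \right)} = -12 - 25 h$ ($u{\left(h \right)} = 3 - \left(25 h + 15\right) = 3 - \left(15 + 25 h\right) = -12 - 25 h$)
$\frac{1}{u{\left(J{\left(-6,-9 \right)} \right)} + Z} = \frac{1}{\left(-12 - 25 \left(8 - -81\right)\right) + 676} = \frac{1}{\left(-12 - 25 \left(8 + 81\right)\right) + 676} = \frac{1}{\left(-12 - 2225\right) + 676} = \frac{1}{-2237 + 676} = \frac{1}{-1561} = - \frac{1}{1561}$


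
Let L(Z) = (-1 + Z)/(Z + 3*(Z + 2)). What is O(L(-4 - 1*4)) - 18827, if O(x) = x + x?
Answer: -244742/13 ≈ -18826.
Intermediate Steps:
L(Z) = (-1 + Z)/(6 + 4*Z) (L(Z) = (-1 + Z)/(Z + 3*(2 + Z)) = (-1 + Z)/(Z + (6 + 3*Z)) = (-1 + Z)/(6 + 4*Z))
O(x) = 2*x
O(L(-4 - 1*4)) - 18827 = 2*((-1 + (-4 - 1*4))/(2*(3 + 2*(-4 - 1*4)))) - 18827 = 2*((-1 + (-4 - 4))/(2*(3 + 2*(-4 - 4)))) - 18827 = 2*((-1 - 8)/(2*(3 + 2*(-8)))) - 18827 = 2*((1/2)*(-9)/(3 - 16)) - 18827 = 2*((1/2)*(-9)/(-13)) - 18827 = 2*((1/2)*(-1/13)*(-9)) - 18827 = 2*(9/26) - 18827 = 9/13 - 18827 = -244742/13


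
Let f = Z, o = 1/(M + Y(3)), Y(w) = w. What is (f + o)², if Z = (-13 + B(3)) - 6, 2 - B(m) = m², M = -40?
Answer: 927369/1369 ≈ 677.41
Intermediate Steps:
B(m) = 2 - m²
o = -1/37 (o = 1/(-40 + 3) = 1/(-37) = -1/37 ≈ -0.027027)
Z = -26 (Z = (-13 + (2 - 1*3²)) - 6 = (-13 + (2 - 1*9)) - 6 = (-13 + (2 - 9)) - 6 = (-13 - 7) - 6 = -20 - 6 = -26)
f = -26
(f + o)² = (-26 - 1/37)² = (-963/37)² = 927369/1369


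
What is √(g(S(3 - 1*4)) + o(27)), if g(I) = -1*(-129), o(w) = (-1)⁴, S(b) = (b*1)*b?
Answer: √130 ≈ 11.402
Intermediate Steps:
S(b) = b² (S(b) = b*b = b²)
o(w) = 1
g(I) = 129
√(g(S(3 - 1*4)) + o(27)) = √(129 + 1) = √130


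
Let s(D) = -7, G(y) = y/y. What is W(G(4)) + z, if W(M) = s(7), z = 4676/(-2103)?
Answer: -19397/2103 ≈ -9.2235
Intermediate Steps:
G(y) = 1
z = -4676/2103 (z = 4676*(-1/2103) = -4676/2103 ≈ -2.2235)
W(M) = -7
W(G(4)) + z = -7 - 4676/2103 = -19397/2103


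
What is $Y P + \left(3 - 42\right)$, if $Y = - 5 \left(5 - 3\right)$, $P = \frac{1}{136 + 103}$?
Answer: $- \frac{9331}{239} \approx -39.042$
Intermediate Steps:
$P = \frac{1}{239} \approx 0.0041841$
$Y = -10$ ($Y = \left(-5\right) 2 = -10$)
$Y P + \left(3 - 42\right) = \left(-10\right) \frac{1}{239} + \left(3 - 42\right) = - \frac{10}{239} + \left(3 - 42\right) = - \frac{10}{239} - 39 = - \frac{9331}{239}$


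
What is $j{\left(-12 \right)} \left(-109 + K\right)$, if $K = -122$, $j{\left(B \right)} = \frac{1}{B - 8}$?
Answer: $\frac{231}{20} \approx 11.55$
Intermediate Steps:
$j{\left(B \right)} = \frac{1}{-8 + B}$
$j{\left(-12 \right)} \left(-109 + K\right) = \frac{-109 - 122}{-8 - 12} = \frac{1}{-20} \left(-231\right) = \left(- \frac{1}{20}\right) \left(-231\right) = \frac{231}{20}$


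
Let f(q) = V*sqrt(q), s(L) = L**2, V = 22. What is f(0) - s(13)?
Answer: -169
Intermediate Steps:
f(q) = 22*sqrt(q)
f(0) - s(13) = 22*sqrt(0) - 1*13**2 = 22*0 - 1*169 = 0 - 169 = -169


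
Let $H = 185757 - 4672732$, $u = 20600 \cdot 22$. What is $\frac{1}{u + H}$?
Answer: $- \frac{1}{4033775} \approx -2.4791 \cdot 10^{-7}$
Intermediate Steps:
$u = 453200$
$H = -4486975$ ($H = 185757 - 4672732 = -4486975$)
$\frac{1}{u + H} = \frac{1}{453200 - 4486975} = \frac{1}{-4033775} = - \frac{1}{4033775}$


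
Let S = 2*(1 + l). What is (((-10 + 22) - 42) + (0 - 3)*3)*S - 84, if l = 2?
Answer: -318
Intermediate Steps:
S = 6 (S = 2*(1 + 2) = 2*3 = 6)
(((-10 + 22) - 42) + (0 - 3)*3)*S - 84 = (((-10 + 22) - 42) + (0 - 3)*3)*6 - 84 = ((12 - 42) - 3*3)*6 - 84 = (-30 - 9)*6 - 84 = -39*6 - 84 = -234 - 84 = -318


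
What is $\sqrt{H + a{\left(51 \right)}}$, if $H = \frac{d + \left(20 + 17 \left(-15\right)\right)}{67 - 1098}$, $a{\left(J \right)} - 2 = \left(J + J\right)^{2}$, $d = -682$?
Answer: $\frac{9 \sqrt{136569353}}{1031} \approx 102.01$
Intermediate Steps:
$a{\left(J \right)} = 2 + 4 J^{2}$ ($a{\left(J \right)} = 2 + \left(J + J\right)^{2} = 2 + \left(2 J\right)^{2} = 2 + 4 J^{2}$)
$H = \frac{917}{1031}$ ($H = \frac{-682 + \left(20 + 17 \left(-15\right)\right)}{67 - 1098} = \frac{-682 + \left(20 - 255\right)}{-1031} = \left(-682 - 235\right) \left(- \frac{1}{1031}\right) = \left(-917\right) \left(- \frac{1}{1031}\right) = \frac{917}{1031} \approx 0.88943$)
$\sqrt{H + a{\left(51 \right)}} = \sqrt{\frac{917}{1031} + \left(2 + 4 \cdot 51^{2}\right)} = \sqrt{\frac{917}{1031} + \left(2 + 4 \cdot 2601\right)} = \sqrt{\frac{917}{1031} + \left(2 + 10404\right)} = \sqrt{\frac{917}{1031} + 10406} = \sqrt{\frac{10729503}{1031}} = \frac{9 \sqrt{136569353}}{1031}$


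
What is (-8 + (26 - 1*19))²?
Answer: 1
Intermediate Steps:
(-8 + (26 - 1*19))² = (-8 + (26 - 19))² = (-8 + 7)² = (-1)² = 1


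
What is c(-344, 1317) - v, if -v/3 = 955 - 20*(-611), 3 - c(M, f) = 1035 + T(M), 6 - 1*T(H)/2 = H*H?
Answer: 275153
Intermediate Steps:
T(H) = 12 - 2*H² (T(H) = 12 - 2*H*H = 12 - 2*H²)
c(M, f) = -1044 + 2*M² (c(M, f) = 3 - (1035 + (12 - 2*M²)) = 3 - (1047 - 2*M²) = 3 + (-1047 + 2*M²) = -1044 + 2*M²)
v = -39525 (v = -3*(955 - 20*(-611)) = -3*(955 + 12220) = -3*13175 = -39525)
c(-344, 1317) - v = (-1044 + 2*(-344)²) - 1*(-39525) = (-1044 + 2*118336) + 39525 = (-1044 + 236672) + 39525 = 235628 + 39525 = 275153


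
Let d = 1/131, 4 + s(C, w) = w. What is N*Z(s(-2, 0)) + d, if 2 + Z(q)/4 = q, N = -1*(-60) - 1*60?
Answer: 1/131 ≈ 0.0076336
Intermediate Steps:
s(C, w) = -4 + w
N = 0 (N = 60 - 60 = 0)
Z(q) = -8 + 4*q
d = 1/131 ≈ 0.0076336
N*Z(s(-2, 0)) + d = 0*(-8 + 4*(-4 + 0)) + 1/131 = 0*(-8 + 4*(-4)) + 1/131 = 0*(-8 - 16) + 1/131 = 0*(-24) + 1/131 = 0 + 1/131 = 1/131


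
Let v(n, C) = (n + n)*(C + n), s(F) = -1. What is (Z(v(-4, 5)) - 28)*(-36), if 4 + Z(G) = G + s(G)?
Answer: 1476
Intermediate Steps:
v(n, C) = 2*n*(C + n) (v(n, C) = (2*n)*(C + n) = 2*n*(C + n))
Z(G) = -5 + G (Z(G) = -4 + (G - 1) = -4 + (-1 + G) = -5 + G)
(Z(v(-4, 5)) - 28)*(-36) = ((-5 + 2*(-4)*(5 - 4)) - 28)*(-36) = ((-5 + 2*(-4)*1) - 28)*(-36) = ((-5 - 8) - 28)*(-36) = (-13 - 28)*(-36) = -41*(-36) = 1476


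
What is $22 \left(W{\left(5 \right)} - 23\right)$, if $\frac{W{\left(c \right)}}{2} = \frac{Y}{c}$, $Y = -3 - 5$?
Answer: $- \frac{2882}{5} \approx -576.4$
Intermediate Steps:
$Y = -8$
$W{\left(c \right)} = - \frac{16}{c}$ ($W{\left(c \right)} = 2 \left(- \frac{8}{c}\right) = - \frac{16}{c}$)
$22 \left(W{\left(5 \right)} - 23\right) = 22 \left(- \frac{16}{5} - 23\right) = 22 \left(- \frac{131}{5}\right) = - \frac{2882}{5}$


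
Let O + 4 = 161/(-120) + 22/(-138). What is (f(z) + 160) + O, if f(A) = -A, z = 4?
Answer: 138459/920 ≈ 150.50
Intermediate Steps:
O = -5061/920 (O = -4 + (161/(-120) + 22/(-138)) = -4 + (161*(-1/120) + 22*(-1/138)) = -4 + (-161/120 - 11/69) = -4 - 1381/920 = -5061/920 ≈ -5.5011)
(f(z) + 160) + O = (-1*4 + 160) - 5061/920 = (-4 + 160) - 5061/920 = 156 - 5061/920 = 138459/920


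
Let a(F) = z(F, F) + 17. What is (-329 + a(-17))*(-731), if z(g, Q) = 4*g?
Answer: 277780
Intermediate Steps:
a(F) = 17 + 4*F (a(F) = 4*F + 17 = 17 + 4*F)
(-329 + a(-17))*(-731) = (-329 + (17 + 4*(-17)))*(-731) = (-329 + (17 - 68))*(-731) = (-329 - 51)*(-731) = -380*(-731) = 277780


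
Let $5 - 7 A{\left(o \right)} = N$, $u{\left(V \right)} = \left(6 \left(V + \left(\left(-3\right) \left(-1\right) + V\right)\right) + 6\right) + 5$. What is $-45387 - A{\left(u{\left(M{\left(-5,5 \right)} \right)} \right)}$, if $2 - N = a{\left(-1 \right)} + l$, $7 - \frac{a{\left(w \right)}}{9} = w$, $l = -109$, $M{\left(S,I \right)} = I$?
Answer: $- \frac{317675}{7} \approx -45382.0$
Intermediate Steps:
$a{\left(w \right)} = 63 - 9 w$
$u{\left(V \right)} = 29 + 12 V$ ($u{\left(V \right)} = \left(6 \left(V + \left(3 + V\right)\right) + 6\right) + 5 = \left(6 \left(3 + 2 V\right) + 6\right) + 5 = \left(\left(18 + 12 V\right) + 6\right) + 5 = \left(24 + 12 V\right) + 5 = 29 + 12 V$)
$N = 39$ ($N = 2 - \left(\left(63 - -9\right) - 109\right) = 2 - \left(\left(63 + 9\right) - 109\right) = 2 - \left(72 - 109\right) = 2 - -37 = 2 + 37 = 39$)
$A{\left(o \right)} = - \frac{34}{7}$ ($A{\left(o \right)} = \frac{5}{7} - \frac{39}{7} = - \frac{34}{7}$)
$-45387 - A{\left(u{\left(M{\left(-5,5 \right)} \right)} \right)} = -45387 - - \frac{34}{7} = -45387 + \frac{34}{7} = - \frac{317675}{7}$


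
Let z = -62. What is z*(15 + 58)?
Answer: -4526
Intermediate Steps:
z*(15 + 58) = -62*(15 + 58) = -62*73 = -4526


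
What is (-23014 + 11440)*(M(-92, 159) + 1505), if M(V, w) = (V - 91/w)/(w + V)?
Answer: -61797621468/3551 ≈ -1.7403e+7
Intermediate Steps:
M(V, w) = (V - 91/w)/(V + w)
(-23014 + 11440)*(M(-92, 159) + 1505) = (-23014 + 11440)*((-91 - 92*159)/(159*(-92 + 159)) + 1505) = -11574*((1/159)*(-91 - 14628)/67 + 1505) = -11574*((1/159)*(1/67)*(-14719) + 1505) = -11574*(-14719/10653 + 1505) = -11574*16018046/10653 = -61797621468/3551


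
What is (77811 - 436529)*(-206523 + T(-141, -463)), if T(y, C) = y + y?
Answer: 74184675990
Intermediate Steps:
T(y, C) = 2*y
(77811 - 436529)*(-206523 + T(-141, -463)) = (77811 - 436529)*(-206523 + 2*(-141)) = -358718*(-206523 - 282) = -358718*(-206805) = 74184675990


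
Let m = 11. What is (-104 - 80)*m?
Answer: -2024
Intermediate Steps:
(-104 - 80)*m = (-104 - 80)*11 = -184*11 = -2024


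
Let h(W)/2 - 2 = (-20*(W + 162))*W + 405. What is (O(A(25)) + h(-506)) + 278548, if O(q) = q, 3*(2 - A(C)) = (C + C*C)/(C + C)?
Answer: -20049601/3 ≈ -6.6832e+6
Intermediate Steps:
A(C) = 2 - (C + C**2)/(6*C) (A(C) = 2 - (C + C*C)/(3*(C + C)) = 2 - (C + C**2)/(3*(2*C)) = 2 - (C + C**2)*1/(2*C)/3 = 2 - (C + C**2)/(6*C))
h(W) = 814 + 2*W*(-3240 - 20*W) (h(W) = 4 + 2*((-20*(W + 162))*W + 405) = 4 + 2*((-20*(162 + W))*W + 405) = 4 + 2*((-3240 - 20*W)*W + 405) = 4 + 2*(W*(-3240 - 20*W) + 405) = 4 + 2*(405 + W*(-3240 - 20*W)) = 4 + (810 + 2*W*(-3240 - 20*W)) = 814 + 2*W*(-3240 - 20*W))
(O(A(25)) + h(-506)) + 278548 = ((11/6 - 1/6*25) + (814 - 6480*(-506) - 40*(-506)**2)) + 278548 = ((11/6 - 25/6) + (814 + 3278880 - 40*256036)) + 278548 = (-7/3 + (814 + 3278880 - 10241440)) + 278548 = (-7/3 - 6961746) + 278548 = -20885245/3 + 278548 = -20049601/3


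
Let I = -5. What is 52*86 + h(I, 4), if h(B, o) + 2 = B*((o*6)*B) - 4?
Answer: 5066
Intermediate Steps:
h(B, o) = -6 + 6*o*B² (h(B, o) = -2 + (B*((o*6)*B) - 4) = -2 + (B*((6*o)*B) - 4) = -2 + (B*(6*B*o) - 4) = -2 + (6*o*B² - 4) = -2 + (-4 + 6*o*B²) = -6 + 6*o*B²)
52*86 + h(I, 4) = 52*86 + (-6 + 6*4*(-5)²) = 4472 + (-6 + 6*4*25) = 4472 + (-6 + 600) = 4472 + 594 = 5066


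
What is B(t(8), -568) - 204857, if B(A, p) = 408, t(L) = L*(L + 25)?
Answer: -204449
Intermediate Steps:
t(L) = L*(25 + L)
B(t(8), -568) - 204857 = 408 - 204857 = -204449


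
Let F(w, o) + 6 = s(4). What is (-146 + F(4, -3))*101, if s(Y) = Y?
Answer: -14948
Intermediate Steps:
F(w, o) = -2 (F(w, o) = -6 + 4 = -2)
(-146 + F(4, -3))*101 = (-146 - 2)*101 = -148*101 = -14948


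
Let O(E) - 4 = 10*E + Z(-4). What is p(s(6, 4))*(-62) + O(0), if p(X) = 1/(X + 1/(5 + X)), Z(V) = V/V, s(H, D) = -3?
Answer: 149/5 ≈ 29.800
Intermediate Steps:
Z(V) = 1
O(E) = 5 + 10*E (O(E) = 4 + (10*E + 1) = 4 + (1 + 10*E) = 5 + 10*E)
p(s(6, 4))*(-62) + O(0) = ((5 - 3)/(1 + (-3)² + 5*(-3)))*(-62) + (5 + 10*0) = (2/(1 + 9 - 15))*(-62) + (5 + 0) = (2/(-5))*(-62) + 5 = -⅕*2*(-62) + 5 = -⅖*(-62) + 5 = 124/5 + 5 = 149/5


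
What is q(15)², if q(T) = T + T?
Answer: 900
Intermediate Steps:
q(T) = 2*T
q(15)² = (2*15)² = 30² = 900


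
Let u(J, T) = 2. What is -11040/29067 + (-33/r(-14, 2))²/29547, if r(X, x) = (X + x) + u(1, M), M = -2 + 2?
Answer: -1206971631/3180898700 ≈ -0.37944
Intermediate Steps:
M = 0
r(X, x) = 2 + X + x (r(X, x) = (X + x) + 2 = 2 + X + x)
-11040/29067 + (-33/r(-14, 2))²/29547 = -11040/29067 + (-33/(2 - 14 + 2))²/29547 = -11040*1/29067 + (-33/(-10))²*(1/29547) = -3680/9689 + (-33*(-⅒))²*(1/29547) = -3680/9689 + (33/10)²*(1/29547) = -3680/9689 + (1089/100)*(1/29547) = -3680/9689 + 121/328300 = -1206971631/3180898700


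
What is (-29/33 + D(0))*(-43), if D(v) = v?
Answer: 1247/33 ≈ 37.788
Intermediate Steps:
(-29/33 + D(0))*(-43) = (-29/33 + 0)*(-43) = -29/33*(-43) = 1247/33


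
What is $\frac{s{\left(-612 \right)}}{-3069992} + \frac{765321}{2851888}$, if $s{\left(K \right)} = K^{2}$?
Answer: $\frac{160171476045}{1094409168112} \approx 0.14635$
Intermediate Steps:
$\frac{s{\left(-612 \right)}}{-3069992} + \frac{765321}{2851888} = \frac{\left(-612\right)^{2}}{-3069992} + \frac{765321}{2851888} = 374544 \left(- \frac{1}{3069992}\right) + 765321 \cdot \frac{1}{2851888} = - \frac{46818}{383749} + \frac{765321}{2851888} = \frac{160171476045}{1094409168112}$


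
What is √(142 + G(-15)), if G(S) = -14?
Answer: 8*√2 ≈ 11.314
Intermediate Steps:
√(142 + G(-15)) = √(142 - 14) = √128 = 8*√2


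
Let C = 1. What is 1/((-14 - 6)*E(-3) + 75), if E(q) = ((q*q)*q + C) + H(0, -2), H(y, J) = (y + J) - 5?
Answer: 1/735 ≈ 0.0013605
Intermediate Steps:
H(y, J) = -5 + J + y (H(y, J) = (J + y) - 5 = -5 + J + y)
E(q) = -6 + q³ (E(q) = ((q*q)*q + 1) + (-5 - 2 + 0) = (q²*q + 1) - 7 = (q³ + 1) - 7 = (1 + q³) - 7 = -6 + q³)
1/((-14 - 6)*E(-3) + 75) = 1/((-14 - 6)*(-6 + (-3)³) + 75) = 1/(-20*(-6 - 27) + 75) = 1/(-20*(-33) + 75) = 1/(660 + 75) = 1/735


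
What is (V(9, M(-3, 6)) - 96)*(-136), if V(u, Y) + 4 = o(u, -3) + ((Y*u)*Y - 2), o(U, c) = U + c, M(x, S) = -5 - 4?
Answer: -86088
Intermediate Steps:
M(x, S) = -9
V(u, Y) = -9 + u + u*Y² (V(u, Y) = -4 + ((u - 3) + ((Y*u)*Y - 2)) = -4 + ((-3 + u) + (u*Y² - 2)) = -4 + ((-3 + u) + (-2 + u*Y²)) = -4 + (-5 + u + u*Y²) = -9 + u + u*Y²)
(V(9, M(-3, 6)) - 96)*(-136) = ((-9 + 9 + 9*(-9)²) - 96)*(-136) = ((-9 + 9 + 9*81) - 96)*(-136) = ((-9 + 9 + 729) - 96)*(-136) = (729 - 96)*(-136) = 633*(-136) = -86088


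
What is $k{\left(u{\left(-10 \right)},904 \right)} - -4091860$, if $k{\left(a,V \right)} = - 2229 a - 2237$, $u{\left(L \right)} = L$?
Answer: $4111913$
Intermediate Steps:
$k{\left(a,V \right)} = -2237 - 2229 a$
$k{\left(u{\left(-10 \right)},904 \right)} - -4091860 = \left(-2237 - -22290\right) - -4091860 = \left(-2237 + 22290\right) + 4091860 = 20053 + 4091860 = 4111913$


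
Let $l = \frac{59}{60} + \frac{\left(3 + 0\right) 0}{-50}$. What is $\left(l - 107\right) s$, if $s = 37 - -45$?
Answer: $- \frac{260801}{30} \approx -8693.4$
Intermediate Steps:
$s = 82$ ($s = 37 + 45 = 82$)
$l = \frac{59}{60}$ ($l = 59 \cdot \frac{1}{60} + 3 \cdot 0 \left(- \frac{1}{50}\right) = \frac{59}{60} + 0 \left(- \frac{1}{50}\right) = \frac{59}{60} + 0 = \frac{59}{60} \approx 0.98333$)
$\left(l - 107\right) s = \left(\frac{59}{60} - 107\right) 82 = \left(- \frac{6361}{60}\right) 82 = - \frac{260801}{30}$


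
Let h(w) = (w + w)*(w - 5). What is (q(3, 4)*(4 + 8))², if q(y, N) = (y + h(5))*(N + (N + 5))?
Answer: 219024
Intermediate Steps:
h(w) = 2*w*(-5 + w) (h(w) = (2*w)*(-5 + w) = 2*w*(-5 + w))
q(y, N) = y*(5 + 2*N) (q(y, N) = (y + 2*5*(-5 + 5))*(N + (N + 5)) = (y + 2*5*0)*(N + (5 + N)) = (y + 0)*(5 + 2*N) = y*(5 + 2*N))
(q(3, 4)*(4 + 8))² = ((3*(5 + 2*4))*(4 + 8))² = ((3*(5 + 8))*12)² = ((3*13)*12)² = (39*12)² = 468² = 219024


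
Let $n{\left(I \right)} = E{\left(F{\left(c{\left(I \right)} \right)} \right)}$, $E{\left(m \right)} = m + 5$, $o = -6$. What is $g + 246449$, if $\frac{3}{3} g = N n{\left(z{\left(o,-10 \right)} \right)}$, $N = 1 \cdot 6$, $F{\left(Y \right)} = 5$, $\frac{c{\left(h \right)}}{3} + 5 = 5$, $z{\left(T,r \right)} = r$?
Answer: $246509$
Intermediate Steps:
$c{\left(h \right)} = 0$ ($c{\left(h \right)} = -15 + 3 \cdot 5 = -15 + 15 = 0$)
$N = 6$
$E{\left(m \right)} = 5 + m$
$n{\left(I \right)} = 10$ ($n{\left(I \right)} = 5 + 5 = 10$)
$g = 60$ ($g = 6 \cdot 10 = 60$)
$g + 246449 = 60 + 246449 = 246509$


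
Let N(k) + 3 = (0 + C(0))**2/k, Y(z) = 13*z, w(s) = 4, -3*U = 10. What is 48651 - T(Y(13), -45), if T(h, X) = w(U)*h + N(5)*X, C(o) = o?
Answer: 47840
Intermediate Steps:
U = -10/3 (U = -1/3*10 = -10/3 ≈ -3.3333)
N(k) = -3 (N(k) = -3 + (0 + 0)**2/k = -3 + 0**2/k = -3 + 0/k = -3 + 0 = -3)
T(h, X) = -3*X + 4*h (T(h, X) = 4*h - 3*X = -3*X + 4*h)
48651 - T(Y(13), -45) = 48651 - (-3*(-45) + 4*(13*13)) = 48651 - (135 + 4*169) = 48651 - (135 + 676) = 48651 - 1*811 = 48651 - 811 = 47840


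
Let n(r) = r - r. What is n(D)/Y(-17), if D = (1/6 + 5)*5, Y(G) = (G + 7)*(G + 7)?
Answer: 0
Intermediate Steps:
Y(G) = (7 + G)² (Y(G) = (7 + G)*(7 + G) = (7 + G)²)
D = 155/6 (D = (⅙ + 5)*5 = (31/6)*5 = 155/6 ≈ 25.833)
n(r) = 0
n(D)/Y(-17) = 0/((7 - 17)²) = 0/((-10)²) = 0/100 = 0*(1/100) = 0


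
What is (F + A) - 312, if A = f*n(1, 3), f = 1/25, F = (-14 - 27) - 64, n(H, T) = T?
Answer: -10422/25 ≈ -416.88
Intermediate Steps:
F = -105 (F = -41 - 64 = -105)
f = 1/25 ≈ 0.040000
A = 3/25 (A = (1/25)*3 = 3/25 ≈ 0.12000)
(F + A) - 312 = (-105 + 3/25) - 312 = -2622/25 - 312 = -10422/25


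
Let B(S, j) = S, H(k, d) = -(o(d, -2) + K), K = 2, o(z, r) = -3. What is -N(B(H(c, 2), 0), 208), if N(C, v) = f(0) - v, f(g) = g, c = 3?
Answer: 208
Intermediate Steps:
H(k, d) = 1 (H(k, d) = -(-3 + 2) = -1*(-1) = 1)
N(C, v) = -v (N(C, v) = 0 - v = -v)
-N(B(H(c, 2), 0), 208) = -(-1)*208 = -1*(-208) = 208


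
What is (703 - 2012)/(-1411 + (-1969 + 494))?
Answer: 1309/2886 ≈ 0.45357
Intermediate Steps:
(703 - 2012)/(-1411 + (-1969 + 494)) = -1309/(-1411 - 1475) = -1309/(-2886) = -1309*(-1/2886) = 1309/2886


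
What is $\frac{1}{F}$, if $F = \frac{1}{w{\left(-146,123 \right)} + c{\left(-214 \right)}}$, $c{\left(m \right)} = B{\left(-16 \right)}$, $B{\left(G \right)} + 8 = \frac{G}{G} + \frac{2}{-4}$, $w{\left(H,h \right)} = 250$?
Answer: $\frac{485}{2} \approx 242.5$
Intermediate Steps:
$B{\left(G \right)} = - \frac{15}{2}$ ($B{\left(G \right)} = -8 + \left(\frac{G}{G} + \frac{2}{-4}\right) = -8 + \left(1 + 2 \left(- \frac{1}{4}\right)\right) = -8 + \left(1 - \frac{1}{2}\right) = -8 + \frac{1}{2} = - \frac{15}{2}$)
$c{\left(m \right)} = - \frac{15}{2}$
$F = \frac{2}{485}$ ($F = \frac{1}{250 - \frac{15}{2}} = \frac{1}{\frac{485}{2}} = \frac{2}{485} \approx 0.0041237$)
$\frac{1}{F} = \frac{1}{\frac{2}{485}} = \frac{485}{2}$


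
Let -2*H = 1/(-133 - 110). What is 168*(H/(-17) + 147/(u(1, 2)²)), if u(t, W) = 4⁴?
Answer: 4021423/11280384 ≈ 0.35650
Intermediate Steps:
u(t, W) = 256
H = 1/486 (H = -1/(2*(-133 - 110)) = -½/(-243) = -½*(-1/243) = 1/486 ≈ 0.0020576)
168*(H/(-17) + 147/(u(1, 2)²)) = 168*((1/486)/(-17) + 147/(256²)) = 168*((1/486)*(-1/17) + 147/65536) = 168*(-1/8262 + 147*(1/65536)) = 168*(-1/8262 + 147/65536) = 168*(574489/270729216) = 4021423/11280384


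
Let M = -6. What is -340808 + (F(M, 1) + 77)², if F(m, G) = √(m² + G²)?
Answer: -334842 + 154*√37 ≈ -3.3391e+5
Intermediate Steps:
F(m, G) = √(G² + m²)
-340808 + (F(M, 1) + 77)² = -340808 + (√(1² + (-6)²) + 77)² = -340808 + (√(1 + 36) + 77)² = -340808 + (√37 + 77)² = -340808 + (77 + √37)²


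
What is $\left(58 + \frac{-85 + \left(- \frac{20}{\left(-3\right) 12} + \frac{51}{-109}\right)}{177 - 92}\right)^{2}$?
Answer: $\frac{22591303686961}{6953058225} \approx 3249.1$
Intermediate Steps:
$\left(58 + \frac{-85 + \left(- \frac{20}{\left(-3\right) 12} + \frac{51}{-109}\right)}{177 - 92}\right)^{2} = \left(58 + \frac{-85 - \left(\frac{51}{109} + \frac{20}{-36}\right)}{85}\right)^{2} = \left(58 + \left(-85 - - \frac{86}{981}\right) \frac{1}{85}\right)^{2} = \left(58 + \left(-85 + \left(\frac{5}{9} - \frac{51}{109}\right)\right) \frac{1}{85}\right)^{2} = \left(58 + \left(-85 + \frac{86}{981}\right) \frac{1}{85}\right)^{2} = \left(58 - \frac{83299}{83385}\right)^{2} = \left(\frac{4753031}{83385}\right)^{2} = \frac{22591303686961}{6953058225}$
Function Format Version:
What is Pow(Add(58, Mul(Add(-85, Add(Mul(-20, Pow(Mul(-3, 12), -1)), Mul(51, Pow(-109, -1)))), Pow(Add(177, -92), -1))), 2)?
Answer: Rational(22591303686961, 6953058225) ≈ 3249.1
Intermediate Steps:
Pow(Add(58, Mul(Add(-85, Add(Mul(-20, Pow(Mul(-3, 12), -1)), Mul(51, Pow(-109, -1)))), Pow(Add(177, -92), -1))), 2) = Pow(Add(58, Mul(Add(-85, Add(Mul(-20, Pow(-36, -1)), Mul(51, Rational(-1, 109)))), Pow(85, -1))), 2) = Pow(Add(58, Mul(Add(-85, Add(Mul(-20, Rational(-1, 36)), Rational(-51, 109))), Rational(1, 85))), 2) = Pow(Add(58, Mul(Add(-85, Add(Rational(5, 9), Rational(-51, 109))), Rational(1, 85))), 2) = Pow(Add(58, Mul(Add(-85, Rational(86, 981)), Rational(1, 85))), 2) = Pow(Add(58, Mul(Rational(-83299, 981), Rational(1, 85))), 2) = Pow(Add(58, Rational(-83299, 83385)), 2) = Pow(Rational(4753031, 83385), 2) = Rational(22591303686961, 6953058225)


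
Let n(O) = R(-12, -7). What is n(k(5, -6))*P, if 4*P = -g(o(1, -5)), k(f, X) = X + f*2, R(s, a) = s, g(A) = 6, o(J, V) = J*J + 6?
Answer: 18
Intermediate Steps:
o(J, V) = 6 + J² (o(J, V) = J² + 6 = 6 + J²)
k(f, X) = X + 2*f
n(O) = -12
P = -3/2 (P = (-1*6)/4 = (¼)*(-6) = -3/2 ≈ -1.5000)
n(k(5, -6))*P = -12*(-3/2) = 18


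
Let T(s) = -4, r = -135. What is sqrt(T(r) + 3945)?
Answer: sqrt(3941) ≈ 62.777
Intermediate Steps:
sqrt(T(r) + 3945) = sqrt(-4 + 3945) = sqrt(3941)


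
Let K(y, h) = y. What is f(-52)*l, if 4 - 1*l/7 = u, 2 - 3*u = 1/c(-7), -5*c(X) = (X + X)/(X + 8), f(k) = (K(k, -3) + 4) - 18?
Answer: -1595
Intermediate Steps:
f(k) = -14 + k (f(k) = (k + 4) - 18 = (4 + k) - 18 = -14 + k)
c(X) = -2*X/(5*(8 + X)) (c(X) = -(X + X)/(5*(X + 8)) = -2*X/(5*(8 + X)))
u = 23/42 (u = ⅔ - 1/(3*((-2*(-7)/(40 + 5*(-7))))) = ⅔ - 1/(3*((-2*(-7)/(40 - 35)))) = ⅔ - 1/(3*((-2*(-7)/5))) = ⅔ - 1/(3*((-2*(-7)*⅕))) = ⅔ - 1/(3*14/5) = ⅔ - ⅓*5/14 = ⅔ - 5/42 = 23/42 ≈ 0.54762)
l = 145/6 (l = 28 - 7*23/42 = 28 - 23/6 = 145/6 ≈ 24.167)
f(-52)*l = (-14 - 52)*(145/6) = -66*145/6 = -1595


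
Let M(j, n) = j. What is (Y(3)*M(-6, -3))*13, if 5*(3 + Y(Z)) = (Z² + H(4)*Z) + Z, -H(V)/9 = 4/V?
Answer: 468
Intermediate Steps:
H(V) = -36/V
Y(Z) = -3 - 8*Z/5 + Z²/5 (Y(Z) = -3 + ((Z² + (-36/4)*Z) + Z)/5 = -3 + ((Z² + (-36*¼)*Z) + Z)/5 = -3 + ((Z² - 9*Z) + Z)/5 = -3 + (Z² - 8*Z)/5 = -3 + (-8*Z/5 + Z²/5) = -3 - 8*Z/5 + Z²/5)
(Y(3)*M(-6, -3))*13 = ((-3 - 8/5*3 + (⅕)*3²)*(-6))*13 = ((-3 - 24/5 + (⅕)*9)*(-6))*13 = ((-3 - 24/5 + 9/5)*(-6))*13 = -6*(-6)*13 = 36*13 = 468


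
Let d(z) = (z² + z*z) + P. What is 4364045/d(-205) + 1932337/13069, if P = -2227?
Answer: 30734759208/152763541 ≈ 201.19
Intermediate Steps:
d(z) = -2227 + 2*z² (d(z) = (z² + z*z) - 2227 = (z² + z²) - 2227 = 2*z² - 2227 = -2227 + 2*z²)
4364045/d(-205) + 1932337/13069 = 4364045/(-2227 + 2*(-205)²) + 1932337/13069 = 4364045/(-2227 + 2*42025) + 1932337*(1/13069) = 4364045/(-2227 + 84050) + 1932337/13069 = 4364045/81823 + 1932337/13069 = 4364045*(1/81823) + 1932337/13069 = 623435/11689 + 1932337/13069 = 30734759208/152763541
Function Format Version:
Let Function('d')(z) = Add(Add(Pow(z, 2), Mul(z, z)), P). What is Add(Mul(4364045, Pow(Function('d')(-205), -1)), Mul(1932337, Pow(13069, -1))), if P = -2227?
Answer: Rational(30734759208, 152763541) ≈ 201.19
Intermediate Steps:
Function('d')(z) = Add(-2227, Mul(2, Pow(z, 2))) (Function('d')(z) = Add(Add(Pow(z, 2), Mul(z, z)), -2227) = Add(Add(Pow(z, 2), Pow(z, 2)), -2227) = Add(Mul(2, Pow(z, 2)), -2227) = Add(-2227, Mul(2, Pow(z, 2))))
Add(Mul(4364045, Pow(Function('d')(-205), -1)), Mul(1932337, Pow(13069, -1))) = Add(Mul(4364045, Pow(Add(-2227, Mul(2, Pow(-205, 2))), -1)), Mul(1932337, Pow(13069, -1))) = Add(Mul(4364045, Pow(Add(-2227, Mul(2, 42025)), -1)), Mul(1932337, Rational(1, 13069))) = Add(Mul(4364045, Pow(Add(-2227, 84050), -1)), Rational(1932337, 13069)) = Add(Mul(4364045, Pow(81823, -1)), Rational(1932337, 13069)) = Add(Mul(4364045, Rational(1, 81823)), Rational(1932337, 13069)) = Add(Rational(623435, 11689), Rational(1932337, 13069)) = Rational(30734759208, 152763541)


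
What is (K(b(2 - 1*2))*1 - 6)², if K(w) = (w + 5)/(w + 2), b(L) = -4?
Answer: 169/4 ≈ 42.250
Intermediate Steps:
K(w) = (5 + w)/(2 + w)
(K(b(2 - 1*2))*1 - 6)² = (((5 - 4)/(2 - 4))*1 - 6)² = ((1/(-2))*1 - 6)² = (-½*1*1 - 6)² = (-½*1 - 6)² = (-½ - 6)² = (-13/2)² = 169/4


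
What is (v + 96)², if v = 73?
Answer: 28561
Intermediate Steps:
(v + 96)² = (73 + 96)² = 169² = 28561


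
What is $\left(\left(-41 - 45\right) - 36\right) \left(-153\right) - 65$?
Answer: $18601$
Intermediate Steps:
$\left(\left(-41 - 45\right) - 36\right) \left(-153\right) - 65 = \left(-86 - 36\right) \left(-153\right) - 65 = \left(-122\right) \left(-153\right) - 65 = 18666 - 65 = 18601$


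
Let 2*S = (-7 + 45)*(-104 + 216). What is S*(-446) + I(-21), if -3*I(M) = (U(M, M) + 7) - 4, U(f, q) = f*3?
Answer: -949068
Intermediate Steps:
U(f, q) = 3*f
I(M) = -1 - M (I(M) = -((3*M + 7) - 4)/3 = -((7 + 3*M) - 4)/3 = -(3 + 3*M)/3 = -1 - M)
S = 2128 (S = ((-7 + 45)*(-104 + 216))/2 = (38*112)/2 = (½)*4256 = 2128)
S*(-446) + I(-21) = 2128*(-446) + (-1 - 1*(-21)) = -949088 + (-1 + 21) = -949088 + 20 = -949068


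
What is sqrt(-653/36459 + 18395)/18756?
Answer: sqrt(679213600813)/113970834 ≈ 0.0072312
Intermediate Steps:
sqrt(-653/36459 + 18395)/18756 = sqrt(-653*1/36459 + 18395)*(1/18756) = sqrt(-653/36459 + 18395)*(1/18756) = sqrt(670662652/36459)*(1/18756) = (2*sqrt(679213600813)/12153)*(1/18756) = sqrt(679213600813)/113970834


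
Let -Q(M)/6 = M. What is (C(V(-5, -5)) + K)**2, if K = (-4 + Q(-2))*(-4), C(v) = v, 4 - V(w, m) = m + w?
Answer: 324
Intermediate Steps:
V(w, m) = 4 - m - w (V(w, m) = 4 - (m + w) = 4 + (-m - w) = 4 - m - w)
Q(M) = -6*M
K = -32 (K = (-4 - 6*(-2))*(-4) = (-4 + 12)*(-4) = 8*(-4) = -32)
(C(V(-5, -5)) + K)**2 = ((4 - 1*(-5) - 1*(-5)) - 32)**2 = ((4 + 5 + 5) - 32)**2 = (14 - 32)**2 = (-18)**2 = 324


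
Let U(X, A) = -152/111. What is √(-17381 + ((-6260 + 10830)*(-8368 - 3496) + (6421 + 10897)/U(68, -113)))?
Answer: I*√78334845115/38 ≈ 7365.4*I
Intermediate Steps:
U(X, A) = -152/111 (U(X, A) = -152*1/111 = -152/111)
√(-17381 + ((-6260 + 10830)*(-8368 - 3496) + (6421 + 10897)/U(68, -113))) = √(-17381 + ((-6260 + 10830)*(-8368 - 3496) + (6421 + 10897)/(-152/111))) = √(-17381 + (4570*(-11864) + 17318*(-111/152))) = √(-17381 + (-54218480 - 961149/76)) = √(-17381 - 4121565629/76) = √(-4122886585/76) = I*√78334845115/38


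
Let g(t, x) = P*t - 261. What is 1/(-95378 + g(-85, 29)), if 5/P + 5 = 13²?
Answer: -164/15685221 ≈ -1.0456e-5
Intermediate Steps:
P = 5/164 (P = 5/(-5 + 13²) = 5/(-5 + 169) = 5/164 ≈ 0.030488)
g(t, x) = -261 + 5*t/164 (g(t, x) = 5*t/164 - 261 = -261 + 5*t/164)
1/(-95378 + g(-85, 29)) = 1/(-95378 + (-261 + (5/164)*(-85))) = 1/(-95378 + (-261 - 425/164)) = 1/(-95378 - 43229/164) = 1/(-15685221/164) = -164/15685221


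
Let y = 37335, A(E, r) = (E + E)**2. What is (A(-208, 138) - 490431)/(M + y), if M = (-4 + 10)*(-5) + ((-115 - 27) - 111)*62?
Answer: -317375/21619 ≈ -14.680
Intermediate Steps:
A(E, r) = 4*E**2 (A(E, r) = (2*E)**2 = 4*E**2)
M = -15716 (M = 6*(-5) + (-142 - 111)*62 = -30 - 253*62 = -30 - 15686 = -15716)
(A(-208, 138) - 490431)/(M + y) = (4*(-208)**2 - 490431)/(-15716 + 37335) = (4*43264 - 490431)/21619 = (173056 - 490431)*(1/21619) = -317375*1/21619 = -317375/21619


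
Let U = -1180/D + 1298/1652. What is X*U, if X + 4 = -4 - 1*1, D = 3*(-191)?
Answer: -68469/2674 ≈ -25.605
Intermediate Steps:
D = -573
X = -9 (X = -4 + (-4 - 1*1) = -4 + (-4 - 1) = -4 - 5 = -9)
U = 22823/8022 (U = -1180/(-573) + 1298/1652 = -1180*(-1/573) + 1298*(1/1652) = 1180/573 + 11/14 = 22823/8022 ≈ 2.8451)
X*U = -9*22823/8022 = -68469/2674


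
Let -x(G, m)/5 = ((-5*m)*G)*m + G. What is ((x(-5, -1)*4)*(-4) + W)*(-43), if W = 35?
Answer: -70305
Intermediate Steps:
x(G, m) = -5*G + 25*G*m² (x(G, m) = -5*(((-5*m)*G)*m + G) = -5*((-5*G*m)*m + G) = -5*(-5*G*m² + G) = -5*(G - 5*G*m²) = -5*G + 25*G*m²)
((x(-5, -1)*4)*(-4) + W)*(-43) = (((5*(-5)*(-1 + 5*(-1)²))*4)*(-4) + 35)*(-43) = (((5*(-5)*(-1 + 5*1))*4)*(-4) + 35)*(-43) = (((5*(-5)*(-1 + 5))*4)*(-4) + 35)*(-43) = (((5*(-5)*4)*4)*(-4) + 35)*(-43) = (-100*4*(-4) + 35)*(-43) = (-400*(-4) + 35)*(-43) = (1600 + 35)*(-43) = 1635*(-43) = -70305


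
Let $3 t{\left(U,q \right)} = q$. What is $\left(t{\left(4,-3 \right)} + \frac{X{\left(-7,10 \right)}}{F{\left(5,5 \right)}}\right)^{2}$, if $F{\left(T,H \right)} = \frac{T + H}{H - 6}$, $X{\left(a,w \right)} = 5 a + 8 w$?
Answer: $\frac{121}{4} \approx 30.25$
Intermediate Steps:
$t{\left(U,q \right)} = \frac{q}{3}$
$F{\left(T,H \right)} = \frac{H + T}{-6 + H}$
$\left(t{\left(4,-3 \right)} + \frac{X{\left(-7,10 \right)}}{F{\left(5,5 \right)}}\right)^{2} = \left(\frac{1}{3} \left(-3\right) + \frac{5 \left(-7\right) + 8 \cdot 10}{\frac{1}{-6 + 5} \left(5 + 5\right)}\right)^{2} = \left(-1 + \frac{-35 + 80}{\frac{1}{-1} \cdot 10}\right)^{2} = \left(-1 + \frac{45}{\left(-1\right) 10}\right)^{2} = \left(-1 + \frac{45}{-10}\right)^{2} = \left(-1 + 45 \left(- \frac{1}{10}\right)\right)^{2} = \left(-1 - \frac{9}{2}\right)^{2} = \left(- \frac{11}{2}\right)^{2} = \frac{121}{4}$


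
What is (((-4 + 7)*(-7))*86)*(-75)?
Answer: 135450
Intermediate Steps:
(((-4 + 7)*(-7))*86)*(-75) = ((3*(-7))*86)*(-75) = -21*86*(-75) = -1806*(-75) = 135450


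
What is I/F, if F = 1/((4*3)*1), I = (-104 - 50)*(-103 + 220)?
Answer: -216216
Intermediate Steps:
I = -18018 (I = -154*117 = -18018)
F = 1/12 (F = 1/(12*1) = 1/12 ≈ 0.083333)
I/F = -18018/1/12 = -18018*12 = -216216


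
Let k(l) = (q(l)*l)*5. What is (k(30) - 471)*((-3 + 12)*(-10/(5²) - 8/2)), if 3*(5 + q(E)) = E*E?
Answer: -8668242/5 ≈ -1.7336e+6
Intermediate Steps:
q(E) = -5 + E²/3 (q(E) = -5 + (E*E)/3 = -5 + E²/3)
k(l) = 5*l*(-5 + l²/3) (k(l) = ((-5 + l²/3)*l)*5 = (l*(-5 + l²/3))*5 = 5*l*(-5 + l²/3))
(k(30) - 471)*((-3 + 12)*(-10/(5²) - 8/2)) = ((5/3)*30*(-15 + 30²) - 471)*((-3 + 12)*(-10/(5²) - 8/2)) = ((5/3)*30*(-15 + 900) - 471)*(9*(-10/25 - 8*½)) = ((5/3)*30*885 - 471)*(9*(-10*1/25 - 4)) = (44250 - 471)*(9*(-⅖ - 4)) = 43779*(9*(-22/5)) = 43779*(-198/5) = -8668242/5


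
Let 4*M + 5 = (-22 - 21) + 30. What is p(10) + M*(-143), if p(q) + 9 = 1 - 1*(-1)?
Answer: 1273/2 ≈ 636.50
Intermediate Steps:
M = -9/2 (M = -5/4 + ((-22 - 21) + 30)/4 = -5/4 + (-43 + 30)/4 = -5/4 + (¼)*(-13) = -5/4 - 13/4 = -9/2 ≈ -4.5000)
p(q) = -7 (p(q) = -9 + (1 - 1*(-1)) = -9 + (1 + 1) = -9 + 2 = -7)
p(10) + M*(-143) = -7 - 9/2*(-143) = -7 + 1287/2 = 1273/2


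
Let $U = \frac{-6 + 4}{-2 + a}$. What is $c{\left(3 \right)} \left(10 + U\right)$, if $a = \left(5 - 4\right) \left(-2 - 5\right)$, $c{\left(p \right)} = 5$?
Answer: $\frac{460}{9} \approx 51.111$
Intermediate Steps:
$a = -7$ ($a = 1 \left(-7\right) = -7$)
$U = \frac{2}{9}$ ($U = \frac{-6 + 4}{-2 - 7} = - \frac{2}{-9} = \left(-2\right) \left(- \frac{1}{9}\right) = \frac{2}{9} \approx 0.22222$)
$c{\left(3 \right)} \left(10 + U\right) = 5 \left(10 + \frac{2}{9}\right) = 5 \cdot \frac{92}{9} = \frac{460}{9}$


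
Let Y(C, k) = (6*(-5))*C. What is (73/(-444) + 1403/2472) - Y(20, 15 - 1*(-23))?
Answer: 18305091/30488 ≈ 600.40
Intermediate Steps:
Y(C, k) = -30*C
(73/(-444) + 1403/2472) - Y(20, 15 - 1*(-23)) = (73/(-444) + 1403/2472) - (-30)*20 = (73*(-1/444) + 1403*(1/2472)) - 1*(-600) = (-73/444 + 1403/2472) + 600 = 12291/30488 + 600 = 18305091/30488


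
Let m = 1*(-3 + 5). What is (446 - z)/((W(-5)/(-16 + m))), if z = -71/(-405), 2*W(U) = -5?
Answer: 5055652/2025 ≈ 2496.6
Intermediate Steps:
W(U) = -5/2 (W(U) = (½)*(-5) = -5/2)
m = 2 (m = 1*2 = 2)
z = 71/405 (z = -71*(-1/405) = 71/405 ≈ 0.17531)
(446 - z)/((W(-5)/(-16 + m))) = (446 - 1*71/405)/((-5/2/(-16 + 2))) = (446 - 71/405)/((-5/2/(-14))) = 180559/(405*((-1/14*(-5/2)))) = 180559/(405*(5/28)) = (180559/405)*(28/5) = 5055652/2025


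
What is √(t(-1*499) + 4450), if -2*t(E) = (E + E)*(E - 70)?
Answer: I*√279481 ≈ 528.66*I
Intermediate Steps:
t(E) = -E*(-70 + E) (t(E) = -(E + E)*(E - 70)/2 = -2*E*(-70 + E)/2 = -E*(-70 + E))
√(t(-1*499) + 4450) = √((-1*499)*(70 - (-1)*499) + 4450) = √(-499*(70 - 1*(-499)) + 4450) = √(-499*(70 + 499) + 4450) = √(-499*569 + 4450) = √(-283931 + 4450) = √(-279481) = I*√279481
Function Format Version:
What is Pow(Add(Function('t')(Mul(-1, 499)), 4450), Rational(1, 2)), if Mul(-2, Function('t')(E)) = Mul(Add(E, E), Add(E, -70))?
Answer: Mul(I, Pow(279481, Rational(1, 2))) ≈ Mul(528.66, I)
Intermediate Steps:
Function('t')(E) = Mul(-1, E, Add(-70, E)) (Function('t')(E) = Mul(Rational(-1, 2), Mul(Add(E, E), Add(E, -70))) = Mul(Rational(-1, 2), Mul(Mul(2, E), Add(-70, E))) = Mul(Rational(-1, 2), Mul(2, E, Add(-70, E))) = Mul(-1, E, Add(-70, E)))
Pow(Add(Function('t')(Mul(-1, 499)), 4450), Rational(1, 2)) = Pow(Add(Mul(Mul(-1, 499), Add(70, Mul(-1, Mul(-1, 499)))), 4450), Rational(1, 2)) = Pow(Add(Mul(-499, Add(70, Mul(-1, -499))), 4450), Rational(1, 2)) = Pow(Add(Mul(-499, Add(70, 499)), 4450), Rational(1, 2)) = Pow(Add(Mul(-499, 569), 4450), Rational(1, 2)) = Pow(Add(-283931, 4450), Rational(1, 2)) = Pow(-279481, Rational(1, 2)) = Mul(I, Pow(279481, Rational(1, 2)))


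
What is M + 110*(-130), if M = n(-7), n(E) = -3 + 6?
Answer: -14297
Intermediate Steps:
n(E) = 3
M = 3
M + 110*(-130) = 3 + 110*(-130) = 3 - 14300 = -14297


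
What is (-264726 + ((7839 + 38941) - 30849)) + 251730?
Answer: 2935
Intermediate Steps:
(-264726 + ((7839 + 38941) - 30849)) + 251730 = (-264726 + (46780 - 30849)) + 251730 = (-264726 + 15931) + 251730 = -248795 + 251730 = 2935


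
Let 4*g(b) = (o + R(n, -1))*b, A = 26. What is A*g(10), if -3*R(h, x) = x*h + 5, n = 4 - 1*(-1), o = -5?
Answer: -325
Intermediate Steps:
n = 5 (n = 4 + 1 = 5)
R(h, x) = -5/3 - h*x/3 (R(h, x) = -(x*h + 5)/3 = -(h*x + 5)/3 = -(5 + h*x)/3 = -5/3 - h*x/3)
g(b) = -5*b/4 (g(b) = ((-5 + (-5/3 - ⅓*5*(-1)))*b)/4 = ((-5 + (-5/3 + 5/3))*b)/4 = ((-5 + 0)*b)/4 = (-5*b)/4 = -5*b/4)
A*g(10) = 26*(-5/4*10) = 26*(-25/2) = -325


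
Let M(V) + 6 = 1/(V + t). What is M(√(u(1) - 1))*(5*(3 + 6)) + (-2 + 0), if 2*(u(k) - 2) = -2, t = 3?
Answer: -257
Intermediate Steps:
u(k) = 1 (u(k) = 2 + (½)*(-2) = 2 - 1 = 1)
M(V) = -6 + 1/(3 + V) (M(V) = -6 + 1/(V + 3) = -6 + 1/(3 + V))
M(√(u(1) - 1))*(5*(3 + 6)) + (-2 + 0) = ((-17 - 6*√(1 - 1))/(3 + √(1 - 1)))*(5*(3 + 6)) + (-2 + 0) = ((-17 - 6*√0)/(3 + √0))*(5*9) - 2 = ((-17 - 6*0)/(3 + 0))*45 - 2 = ((-17 + 0)/3)*45 - 2 = ((⅓)*(-17))*45 - 2 = -17/3*45 - 2 = -255 - 2 = -257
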